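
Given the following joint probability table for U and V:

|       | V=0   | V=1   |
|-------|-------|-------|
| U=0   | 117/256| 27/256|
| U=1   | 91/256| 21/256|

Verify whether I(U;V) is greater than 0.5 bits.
Marginal P(U) (row sums):
  P(U=0) = 117/256 + 27/256 = 9/16
  P(U=1) = 91/256 + 21/256 = 7/16
Marginal P(V) (column sums):
  P(V=0) = 117/256 + 91/256 = 13/16
  P(V=1) = 27/256 + 21/256 = 3/16

H(U) = -[(9/16)·log₂(9/16) + (7/16)·log₂(7/16)]
  = 0.4669 + 0.5218
  = 0.9887 bits
H(V) = -[(13/16)·log₂(13/16) + (3/16)·log₂(3/16)]
  = 0.2434 + 0.4528
  = 0.6962 bits
H(U,V) = -[(117/256)·log₂(117/256) + (27/256)·log₂(27/256) + (91/256)·log₂(91/256) + (21/256)·log₂(21/256)]
  = 0.5163 + 0.3423 + 0.5304 + 0.2959
  = 1.6849 bits

I(U;V) = H(U) + H(V) - H(U,V)
  = 0.9887 + 0.6962 - 1.6849
  = 0.0000 bits

No. I(U;V) = 0.0000 bits, which is ≤ 0.5 bits.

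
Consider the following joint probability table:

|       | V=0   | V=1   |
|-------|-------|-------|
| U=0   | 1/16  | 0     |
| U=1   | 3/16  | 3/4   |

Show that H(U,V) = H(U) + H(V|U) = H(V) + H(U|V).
Marginal P(U) (row sums):
  P(U=0) = 1/16 + 0 = 1/16
  P(U=1) = 3/16 + 3/4 = 15/16
Marginal P(V) (column sums):
  P(V=0) = 1/16 + 3/16 = 1/4
  P(V=1) = 0 + 3/4 = 3/4

Decomposition 1: H(U) + H(V|U)
H(U) = -[(1/16)·log₂(1/16) + (15/16)·log₂(15/16)]
  = 0.2500 + 0.0873
  = 0.3373 bits
H(V|U) = -Σ P(U,V)·log₂ P(V|U), where P(V|U) = P(U,V) / P(U)
  (cells with P(U,V) = 0 contribute 0)
  (U=0,V=0): P(V|U) = (1/16)/(1/16) = 1;  -(1/16)·log₂(1) = 0.0000
  (U=1,V=0): P(V|U) = (3/16)/(15/16) = 1/5;  -(3/16)·log₂(1/5) = 0.4354
  (U=1,V=1): P(V|U) = (3/4)/(15/16) = 4/5;  -(3/4)·log₂(4/5) = 0.2414
H(V|U) = 0.0000 + 0.4354 + 0.2414
  = 0.6768 bits
H(U) + H(V|U) = 0.3373 + 0.6768 = 1.0141 bits

Decomposition 2: H(V) + H(U|V)
H(V) = -[(1/4)·log₂(1/4) + (3/4)·log₂(3/4)]
  = 0.5000 + 0.3113
  = 0.8113 bits
H(U|V) = -Σ P(U,V)·log₂ P(U|V), where P(U|V) = P(U,V) / P(V)
  (cells with P(U,V) = 0 contribute 0)
  (U=0,V=0): P(U|V) = (1/16)/(1/4) = 1/4;  -(1/16)·log₂(1/4) = 0.1250
  (U=1,V=0): P(U|V) = (3/16)/(1/4) = 3/4;  -(3/16)·log₂(3/4) = 0.0778
  (U=1,V=1): P(U|V) = (3/4)/(3/4) = 1;  -(3/4)·log₂(1) = 0.0000
H(U|V) = 0.1250 + 0.0778 + 0.0000
  = 0.2028 bits
H(V) + H(U|V) = 0.8113 + 0.2028 = 1.0141 bits

Direct computation of the joint entropy:
H(U,V) = -[(1/16)·log₂(1/16) + (3/16)·log₂(3/16) + (3/4)·log₂(3/4)]
  = 0.2500 + 0.4528 + 0.3113
  = 1.0141 bits

All three agree: H(U,V) = 1.0141 bits ✓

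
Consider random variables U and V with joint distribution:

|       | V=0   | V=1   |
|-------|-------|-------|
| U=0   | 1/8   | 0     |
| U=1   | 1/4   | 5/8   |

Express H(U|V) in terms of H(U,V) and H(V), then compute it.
H(U|V) = H(U,V) - H(V)

Marginal P(V) (column sums):
  P(V=0) = 1/8 + 1/4 = 3/8
  P(V=1) = 0 + 5/8 = 5/8

H(U,V) = -[(1/8)·log₂(1/8) + (1/4)·log₂(1/4) + (5/8)·log₂(5/8)]
  = 0.3750 + 0.5000 + 0.4238
  = 1.2988 bits
H(V) = -[(3/8)·log₂(3/8) + (5/8)·log₂(5/8)]
  = 0.5306 + 0.4238
  = 0.9544 bits

H(U|V) = 1.2988 - 0.9544 = 0.3444 bits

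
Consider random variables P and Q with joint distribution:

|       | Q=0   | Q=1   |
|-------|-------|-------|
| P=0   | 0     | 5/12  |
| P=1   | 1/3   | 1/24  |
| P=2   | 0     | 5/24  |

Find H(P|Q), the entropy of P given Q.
Marginal P(Q) (column sums):
  P(Q=0) = 0 + 1/3 + 0 = 1/3
  P(Q=1) = 5/12 + 1/24 + 5/24 = 2/3

H(P|Q) = -Σ P(P,Q)·log₂ P(P|Q), where P(P|Q) = P(P,Q) / P(Q)
  (cells with P(P,Q) = 0 contribute 0)
  (P=0,Q=1): P(P|Q) = (5/12)/(2/3) = 5/8;  -(5/12)·log₂(5/8) = 0.2825
  (P=1,Q=0): P(P|Q) = (1/3)/(1/3) = 1;  -(1/3)·log₂(1) = 0.0000
  (P=1,Q=1): P(P|Q) = (1/24)/(2/3) = 1/16;  -(1/24)·log₂(1/16) = 0.1667
  (P=2,Q=1): P(P|Q) = (5/24)/(2/3) = 5/16;  -(5/24)·log₂(5/16) = 0.3496
H(P|Q) = 0.2825 + 0.0000 + 0.1667 + 0.3496
  = 0.7988 bits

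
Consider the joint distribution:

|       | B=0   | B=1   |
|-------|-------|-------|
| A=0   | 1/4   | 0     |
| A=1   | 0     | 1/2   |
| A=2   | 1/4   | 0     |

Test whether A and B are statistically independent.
Marginal P(A) (row sums):
  P(A=0) = 1/4 + 0 = 1/4
  P(A=1) = 0 + 1/2 = 1/2
  P(A=2) = 1/4 + 0 = 1/4
Marginal P(B) (column sums):
  P(B=0) = 1/4 + 0 + 1/4 = 1/2
  P(B=1) = 0 + 1/2 + 0 = 1/2

A and B are independent iff P(A=i,B=j) = P(A=i)·P(B=j) for every cell.
  P(A=0)·P(B=0) = 1/4 × 1/2 = 1/8, but P(A=0,B=0) = 1/4 ✗

No, A and B are not independent. Quantitatively, I(A;B) > 0:

H(A) = -[(1/4)·log₂(1/4) + (1/2)·log₂(1/2) + (1/4)·log₂(1/4)]
  = 0.5000 + 0.5000 + 0.5000
  = 1.5000 bits
H(B) = -[(1/2)·log₂(1/2) + (1/2)·log₂(1/2)]
  = 0.5000 + 0.5000
  = 1.0000 bits
H(A,B) = -[(1/4)·log₂(1/4) + (1/2)·log₂(1/2) + (1/4)·log₂(1/4)]
  = 0.5000 + 0.5000 + 0.5000
  = 1.5000 bits
I(A;B) = H(A) + H(B) - H(A,B) = 1.5000 + 1.0000 - 1.5000 = 1.0000 bits > 0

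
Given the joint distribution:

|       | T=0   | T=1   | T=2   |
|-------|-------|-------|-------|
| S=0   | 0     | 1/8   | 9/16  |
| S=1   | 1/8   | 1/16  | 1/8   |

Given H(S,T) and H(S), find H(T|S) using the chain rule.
From the chain rule: H(S,T) = H(S) + H(T|S)
Therefore: H(T|S) = H(S,T) - H(S)

H(S,T) = -[(1/8)·log₂(1/8) + (9/16)·log₂(9/16) + (1/8)·log₂(1/8) + (1/16)·log₂(1/16) + (1/8)·log₂(1/8)]
  = 0.3750 + 0.4669 + 0.3750 + 0.2500 + 0.3750
  = 1.8419 bits
Marginal P(S) (row sums):
  P(S=0) = 0 + 1/8 + 9/16 = 11/16
  P(S=1) = 1/8 + 1/16 + 1/8 = 5/16
H(S) = -[(11/16)·log₂(11/16) + (5/16)·log₂(5/16)]
  = 0.3716 + 0.5244
  = 0.8960 bits

H(T|S) = 1.8419 - 0.8960 = 0.9459 bits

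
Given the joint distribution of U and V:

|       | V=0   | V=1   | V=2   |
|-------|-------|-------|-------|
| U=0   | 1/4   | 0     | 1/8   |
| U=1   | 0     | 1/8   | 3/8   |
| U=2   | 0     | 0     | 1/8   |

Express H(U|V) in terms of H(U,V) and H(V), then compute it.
H(U|V) = H(U,V) - H(V)

Marginal P(V) (column sums):
  P(V=0) = 1/4 + 0 + 0 = 1/4
  P(V=1) = 0 + 1/8 + 0 = 1/8
  P(V=2) = 1/8 + 3/8 + 1/8 = 5/8

H(U,V) = -[(1/4)·log₂(1/4) + (1/8)·log₂(1/8) + (1/8)·log₂(1/8) + (3/8)·log₂(3/8) + (1/8)·log₂(1/8)]
  = 0.5000 + 0.3750 + 0.3750 + 0.5306 + 0.3750
  = 2.1556 bits
H(V) = -[(1/4)·log₂(1/4) + (1/8)·log₂(1/8) + (5/8)·log₂(5/8)]
  = 0.5000 + 0.3750 + 0.4238
  = 1.2988 bits

H(U|V) = 2.1556 - 1.2988 = 0.8568 bits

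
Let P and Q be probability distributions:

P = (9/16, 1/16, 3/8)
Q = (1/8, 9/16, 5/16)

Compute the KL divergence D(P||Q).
D(P||Q) = Σ P(i) log₂(P(i)/Q(i))
  i=0: (9/16) × log₂((9/16)/(1/8)) = (9/16) × log₂(9/2) = 1.2206
  i=1: (1/16) × log₂((1/16)/(9/16)) = (1/16) × log₂(1/9) = -0.1981
  i=2: (3/8) × log₂((3/8)/(5/16)) = (3/8) × log₂(6/5) = 0.0986
D(P||Q) = 1.2206 - 0.1981 + 0.0986
  = 1.1211 bits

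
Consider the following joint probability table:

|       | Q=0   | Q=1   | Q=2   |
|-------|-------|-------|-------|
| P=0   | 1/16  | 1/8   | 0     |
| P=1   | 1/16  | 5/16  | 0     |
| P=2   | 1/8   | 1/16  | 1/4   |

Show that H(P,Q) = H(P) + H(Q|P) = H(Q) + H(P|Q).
Marginal P(P) (row sums):
  P(P=0) = 1/16 + 1/8 + 0 = 3/16
  P(P=1) = 1/16 + 5/16 + 0 = 3/8
  P(P=2) = 1/8 + 1/16 + 1/4 = 7/16
Marginal P(Q) (column sums):
  P(Q=0) = 1/16 + 1/16 + 1/8 = 1/4
  P(Q=1) = 1/8 + 5/16 + 1/16 = 1/2
  P(Q=2) = 0 + 0 + 1/4 = 1/4

Decomposition 1: H(P) + H(Q|P)
H(P) = -[(3/16)·log₂(3/16) + (3/8)·log₂(3/8) + (7/16)·log₂(7/16)]
  = 0.4528 + 0.5306 + 0.5218
  = 1.5052 bits
H(Q|P) = -Σ P(P,Q)·log₂ P(Q|P), where P(Q|P) = P(P,Q) / P(P)
  (cells with P(P,Q) = 0 contribute 0)
  (P=0,Q=0): P(Q|P) = (1/16)/(3/16) = 1/3;  -(1/16)·log₂(1/3) = 0.0991
  (P=0,Q=1): P(Q|P) = (1/8)/(3/16) = 2/3;  -(1/8)·log₂(2/3) = 0.0731
  (P=1,Q=0): P(Q|P) = (1/16)/(3/8) = 1/6;  -(1/16)·log₂(1/6) = 0.1616
  (P=1,Q=1): P(Q|P) = (5/16)/(3/8) = 5/6;  -(5/16)·log₂(5/6) = 0.0822
  (P=2,Q=0): P(Q|P) = (1/8)/(7/16) = 2/7;  -(1/8)·log₂(2/7) = 0.2259
  (P=2,Q=1): P(Q|P) = (1/16)/(7/16) = 1/7;  -(1/16)·log₂(1/7) = 0.1755
  (P=2,Q=2): P(Q|P) = (1/4)/(7/16) = 4/7;  -(1/4)·log₂(4/7) = 0.2018
H(Q|P) = 0.0991 + 0.0731 + 0.1616 + 0.0822 + 0.2259 + 0.1755 + 0.2018
  = 1.0192 bits
H(P) + H(Q|P) = 1.5052 + 1.0192 = 2.5244 bits

Decomposition 2: H(Q) + H(P|Q)
H(Q) = -[(1/4)·log₂(1/4) + (1/2)·log₂(1/2) + (1/4)·log₂(1/4)]
  = 0.5000 + 0.5000 + 0.5000
  = 1.5000 bits
H(P|Q) = -Σ P(P,Q)·log₂ P(P|Q), where P(P|Q) = P(P,Q) / P(Q)
  (cells with P(P,Q) = 0 contribute 0)
  (P=0,Q=0): P(P|Q) = (1/16)/(1/4) = 1/4;  -(1/16)·log₂(1/4) = 0.1250
  (P=0,Q=1): P(P|Q) = (1/8)/(1/2) = 1/4;  -(1/8)·log₂(1/4) = 0.2500
  (P=1,Q=0): P(P|Q) = (1/16)/(1/4) = 1/4;  -(1/16)·log₂(1/4) = 0.1250
  (P=1,Q=1): P(P|Q) = (5/16)/(1/2) = 5/8;  -(5/16)·log₂(5/8) = 0.2119
  (P=2,Q=0): P(P|Q) = (1/8)/(1/4) = 1/2;  -(1/8)·log₂(1/2) = 0.1250
  (P=2,Q=1): P(P|Q) = (1/16)/(1/2) = 1/8;  -(1/16)·log₂(1/8) = 0.1875
  (P=2,Q=2): P(P|Q) = (1/4)/(1/4) = 1;  -(1/4)·log₂(1) = 0.0000
H(P|Q) = 0.1250 + 0.2500 + 0.1250 + 0.2119 + 0.1250 + 0.1875 + 0.0000
  = 1.0244 bits
H(Q) + H(P|Q) = 1.5000 + 1.0244 = 2.5244 bits

Direct computation of the joint entropy:
H(P,Q) = -[(1/16)·log₂(1/16) + (1/8)·log₂(1/8) + (1/16)·log₂(1/16) + (5/16)·log₂(5/16) + (1/8)·log₂(1/8) + (1/16)·log₂(1/16) + (1/4)·log₂(1/4)]
  = 0.2500 + 0.3750 + 0.2500 + 0.5244 + 0.3750 + 0.2500 + 0.5000
  = 2.5244 bits

All three agree: H(P,Q) = 2.5244 bits ✓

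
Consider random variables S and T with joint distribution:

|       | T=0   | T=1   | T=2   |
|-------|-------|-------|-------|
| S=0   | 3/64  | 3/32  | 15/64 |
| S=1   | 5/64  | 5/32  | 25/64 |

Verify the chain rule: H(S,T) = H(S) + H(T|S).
Left side:
H(S,T) = -[(3/64)·log₂(3/64) + (3/32)·log₂(3/32) + (15/64)·log₂(15/64) + (5/64)·log₂(5/64) + (5/32)·log₂(5/32) + (25/64)·log₂(25/64)]
  = 0.2070 + 0.3202 + 0.4906 + 0.2873 + 0.4184 + 0.5297
  = 2.2532 bits

Right side:
Marginal P(S) (row sums):
  P(S=0) = 3/64 + 3/32 + 15/64 = 3/8
  P(S=1) = 5/64 + 5/32 + 25/64 = 5/8
H(S) = -[(3/8)·log₂(3/8) + (5/8)·log₂(5/8)]
  = 0.5306 + 0.4238
  = 0.9544 bits
H(T|S) = -Σ P(S,T)·log₂ P(T|S), where P(T|S) = P(S,T) / P(S)
  (S=0,T=0): P(T|S) = (3/64)/(3/8) = 1/8;  -(3/64)·log₂(1/8) = 0.1406
  (S=0,T=1): P(T|S) = (3/32)/(3/8) = 1/4;  -(3/32)·log₂(1/4) = 0.1875
  (S=0,T=2): P(T|S) = (15/64)/(3/8) = 5/8;  -(15/64)·log₂(5/8) = 0.1589
  (S=1,T=0): P(T|S) = (5/64)/(5/8) = 1/8;  -(5/64)·log₂(1/8) = 0.2344
  (S=1,T=1): P(T|S) = (5/32)/(5/8) = 1/4;  -(5/32)·log₂(1/4) = 0.3125
  (S=1,T=2): P(T|S) = (25/64)/(5/8) = 5/8;  -(25/64)·log₂(5/8) = 0.2649
H(T|S) = 0.1406 + 0.1875 + 0.1589 + 0.2344 + 0.3125 + 0.2649
  = 1.2988 bits
H(S) + H(T|S) = 0.9544 + 1.2988 = 2.2532 bits

Both sides equal 2.2532 bits, so the chain rule holds ✓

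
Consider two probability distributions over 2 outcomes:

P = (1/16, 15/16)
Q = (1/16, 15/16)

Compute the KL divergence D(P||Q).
D(P||Q) = Σ P(i) log₂(P(i)/Q(i))
  i=0: (1/16) × log₂((1/16)/(1/16)) = (1/16) × log₂(1) = 0.0000
  i=1: (15/16) × log₂((15/16)/(15/16)) = (15/16) × log₂(1) = 0.0000
D(P||Q) = 0.0000 + 0.0000
  = 0.0000 bits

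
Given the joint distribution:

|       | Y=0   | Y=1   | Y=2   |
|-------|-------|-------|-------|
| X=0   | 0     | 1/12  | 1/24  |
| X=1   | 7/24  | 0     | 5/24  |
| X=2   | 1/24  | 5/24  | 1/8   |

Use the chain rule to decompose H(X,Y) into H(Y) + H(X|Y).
By the chain rule: H(X,Y) = H(Y) + H(X|Y)

Marginal P(Y) (column sums):
  P(Y=0) = 0 + 7/24 + 1/24 = 1/3
  P(Y=1) = 1/12 + 0 + 5/24 = 7/24
  P(Y=2) = 1/24 + 5/24 + 1/8 = 3/8
H(Y) = -[(1/3)·log₂(1/3) + (7/24)·log₂(7/24) + (3/8)·log₂(3/8)]
  = 0.5283 + 0.5185 + 0.5306
  = 1.5774 bits
H(X|Y) = -Σ P(X,Y)·log₂ P(X|Y), where P(X|Y) = P(X,Y) / P(Y)
  (cells with P(X,Y) = 0 contribute 0)
  (X=0,Y=1): P(X|Y) = (1/12)/(7/24) = 2/7;  -(1/12)·log₂(2/7) = 0.1506
  (X=0,Y=2): P(X|Y) = (1/24)/(3/8) = 1/9;  -(1/24)·log₂(1/9) = 0.1321
  (X=1,Y=0): P(X|Y) = (7/24)/(1/3) = 7/8;  -(7/24)·log₂(7/8) = 0.0562
  (X=1,Y=2): P(X|Y) = (5/24)/(3/8) = 5/9;  -(5/24)·log₂(5/9) = 0.1767
  (X=2,Y=0): P(X|Y) = (1/24)/(1/3) = 1/8;  -(1/24)·log₂(1/8) = 0.1250
  (X=2,Y=1): P(X|Y) = (5/24)/(7/24) = 5/7;  -(5/24)·log₂(5/7) = 0.1011
  (X=2,Y=2): P(X|Y) = (1/8)/(3/8) = 1/3;  -(1/8)·log₂(1/3) = 0.1981
H(X|Y) = 0.1506 + 0.1321 + 0.0562 + 0.1767 + 0.1250 + 0.1011 + 0.1981
  = 0.9398 bits

H(X,Y) = H(Y) + H(X|Y) = 1.5774 + 0.9398 = 2.5172 bits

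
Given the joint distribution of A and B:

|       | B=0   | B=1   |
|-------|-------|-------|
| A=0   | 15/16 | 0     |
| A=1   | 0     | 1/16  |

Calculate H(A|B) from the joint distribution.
Marginal P(B) (column sums):
  P(B=0) = 15/16 + 0 = 15/16
  P(B=1) = 0 + 1/16 = 1/16

H(A|B) = -Σ P(A,B)·log₂ P(A|B), where P(A|B) = P(A,B) / P(B)
  (cells with P(A,B) = 0 contribute 0)
  (A=0,B=0): P(A|B) = (15/16)/(15/16) = 1;  -(15/16)·log₂(1) = 0.0000
  (A=1,B=1): P(A|B) = (1/16)/(1/16) = 1;  -(1/16)·log₂(1) = 0.0000
H(A|B) = 0.0000 + 0.0000
  = 0.0000 bits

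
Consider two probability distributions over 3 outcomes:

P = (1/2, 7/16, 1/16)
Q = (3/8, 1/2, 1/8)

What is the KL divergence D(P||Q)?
D(P||Q) = Σ P(i) log₂(P(i)/Q(i))
  i=0: (1/2) × log₂((1/2)/(3/8)) = (1/2) × log₂(4/3) = 0.2075
  i=1: (7/16) × log₂((7/16)/(1/2)) = (7/16) × log₂(7/8) = -0.0843
  i=2: (1/16) × log₂((1/16)/(1/8)) = (1/16) × log₂(1/2) = -0.0625
D(P||Q) = 0.2075 - 0.0843 - 0.0625
  = 0.0607 bits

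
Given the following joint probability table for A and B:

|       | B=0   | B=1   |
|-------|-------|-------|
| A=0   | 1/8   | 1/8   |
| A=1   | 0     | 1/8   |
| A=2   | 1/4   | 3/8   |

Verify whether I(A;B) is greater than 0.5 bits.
Marginal P(A) (row sums):
  P(A=0) = 1/8 + 1/8 = 1/4
  P(A=1) = 0 + 1/8 = 1/8
  P(A=2) = 1/4 + 3/8 = 5/8
Marginal P(B) (column sums):
  P(B=0) = 1/8 + 0 + 1/4 = 3/8
  P(B=1) = 1/8 + 1/8 + 3/8 = 5/8

H(A) = -[(1/4)·log₂(1/4) + (1/8)·log₂(1/8) + (5/8)·log₂(5/8)]
  = 0.5000 + 0.3750 + 0.4238
  = 1.2988 bits
H(B) = -[(3/8)·log₂(3/8) + (5/8)·log₂(5/8)]
  = 0.5306 + 0.4238
  = 0.9544 bits
H(A,B) = -[(1/8)·log₂(1/8) + (1/8)·log₂(1/8) + (1/8)·log₂(1/8) + (1/4)·log₂(1/4) + (3/8)·log₂(3/8)]
  = 0.3750 + 0.3750 + 0.3750 + 0.5000 + 0.5306
  = 2.1556 bits

I(A;B) = H(A) + H(B) - H(A,B)
  = 1.2988 + 0.9544 - 2.1556
  = 0.0976 bits

No. I(A;B) = 0.0976 bits, which is ≤ 0.5 bits.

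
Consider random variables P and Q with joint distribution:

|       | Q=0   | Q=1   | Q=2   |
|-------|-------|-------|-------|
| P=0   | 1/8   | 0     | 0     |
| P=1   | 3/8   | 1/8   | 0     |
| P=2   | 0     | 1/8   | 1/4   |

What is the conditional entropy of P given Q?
Marginal P(Q) (column sums):
  P(Q=0) = 1/8 + 3/8 + 0 = 1/2
  P(Q=1) = 0 + 1/8 + 1/8 = 1/4
  P(Q=2) = 0 + 0 + 1/4 = 1/4

H(P|Q) = -Σ P(P,Q)·log₂ P(P|Q), where P(P|Q) = P(P,Q) / P(Q)
  (cells with P(P,Q) = 0 contribute 0)
  (P=0,Q=0): P(P|Q) = (1/8)/(1/2) = 1/4;  -(1/8)·log₂(1/4) = 0.2500
  (P=1,Q=0): P(P|Q) = (3/8)/(1/2) = 3/4;  -(3/8)·log₂(3/4) = 0.1556
  (P=1,Q=1): P(P|Q) = (1/8)/(1/4) = 1/2;  -(1/8)·log₂(1/2) = 0.1250
  (P=2,Q=1): P(P|Q) = (1/8)/(1/4) = 1/2;  -(1/8)·log₂(1/2) = 0.1250
  (P=2,Q=2): P(P|Q) = (1/4)/(1/4) = 1;  -(1/4)·log₂(1) = 0.0000
H(P|Q) = 0.2500 + 0.1556 + 0.1250 + 0.1250 + 0.0000
  = 0.6556 bits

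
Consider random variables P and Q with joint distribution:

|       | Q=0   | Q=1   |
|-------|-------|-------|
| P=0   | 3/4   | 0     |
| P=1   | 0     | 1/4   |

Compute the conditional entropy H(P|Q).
Marginal P(Q) (column sums):
  P(Q=0) = 3/4 + 0 = 3/4
  P(Q=1) = 0 + 1/4 = 1/4

H(P|Q) = -Σ P(P,Q)·log₂ P(P|Q), where P(P|Q) = P(P,Q) / P(Q)
  (cells with P(P,Q) = 0 contribute 0)
  (P=0,Q=0): P(P|Q) = (3/4)/(3/4) = 1;  -(3/4)·log₂(1) = 0.0000
  (P=1,Q=1): P(P|Q) = (1/4)/(1/4) = 1;  -(1/4)·log₂(1) = 0.0000
H(P|Q) = 0.0000 + 0.0000
  = 0.0000 bits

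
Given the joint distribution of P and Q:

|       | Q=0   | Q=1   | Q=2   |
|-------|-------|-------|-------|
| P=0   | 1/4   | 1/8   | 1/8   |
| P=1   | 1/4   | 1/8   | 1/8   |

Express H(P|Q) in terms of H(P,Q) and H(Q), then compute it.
H(P|Q) = H(P,Q) - H(Q)

Marginal P(Q) (column sums):
  P(Q=0) = 1/4 + 1/4 = 1/2
  P(Q=1) = 1/8 + 1/8 = 1/4
  P(Q=2) = 1/8 + 1/8 = 1/4

H(P,Q) = -[(1/4)·log₂(1/4) + (1/8)·log₂(1/8) + (1/8)·log₂(1/8) + (1/4)·log₂(1/4) + (1/8)·log₂(1/8) + (1/8)·log₂(1/8)]
  = 0.5000 + 0.3750 + 0.3750 + 0.5000 + 0.3750 + 0.3750
  = 2.5000 bits
H(Q) = -[(1/2)·log₂(1/2) + (1/4)·log₂(1/4) + (1/4)·log₂(1/4)]
  = 0.5000 + 0.5000 + 0.5000
  = 1.5000 bits

H(P|Q) = 2.5000 - 1.5000 = 1.0000 bits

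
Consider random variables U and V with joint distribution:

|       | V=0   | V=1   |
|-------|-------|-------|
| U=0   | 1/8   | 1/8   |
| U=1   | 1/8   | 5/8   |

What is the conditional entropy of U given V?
Marginal P(V) (column sums):
  P(V=0) = 1/8 + 1/8 = 1/4
  P(V=1) = 1/8 + 5/8 = 3/4

H(U|V) = -Σ P(U,V)·log₂ P(U|V), where P(U|V) = P(U,V) / P(V)
  (U=0,V=0): P(U|V) = (1/8)/(1/4) = 1/2;  -(1/8)·log₂(1/2) = 0.1250
  (U=0,V=1): P(U|V) = (1/8)/(3/4) = 1/6;  -(1/8)·log₂(1/6) = 0.3231
  (U=1,V=0): P(U|V) = (1/8)/(1/4) = 1/2;  -(1/8)·log₂(1/2) = 0.1250
  (U=1,V=1): P(U|V) = (5/8)/(3/4) = 5/6;  -(5/8)·log₂(5/6) = 0.1644
H(U|V) = 0.1250 + 0.3231 + 0.1250 + 0.1644
  = 0.7375 bits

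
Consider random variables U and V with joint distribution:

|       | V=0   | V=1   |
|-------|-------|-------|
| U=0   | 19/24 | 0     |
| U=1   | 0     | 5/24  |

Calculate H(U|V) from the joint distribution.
Marginal P(V) (column sums):
  P(V=0) = 19/24 + 0 = 19/24
  P(V=1) = 0 + 5/24 = 5/24

H(U|V) = -Σ P(U,V)·log₂ P(U|V), where P(U|V) = P(U,V) / P(V)
  (cells with P(U,V) = 0 contribute 0)
  (U=0,V=0): P(U|V) = (19/24)/(19/24) = 1;  -(19/24)·log₂(1) = 0.0000
  (U=1,V=1): P(U|V) = (5/24)/(5/24) = 1;  -(5/24)·log₂(1) = 0.0000
H(U|V) = 0.0000 + 0.0000
  = 0.0000 bits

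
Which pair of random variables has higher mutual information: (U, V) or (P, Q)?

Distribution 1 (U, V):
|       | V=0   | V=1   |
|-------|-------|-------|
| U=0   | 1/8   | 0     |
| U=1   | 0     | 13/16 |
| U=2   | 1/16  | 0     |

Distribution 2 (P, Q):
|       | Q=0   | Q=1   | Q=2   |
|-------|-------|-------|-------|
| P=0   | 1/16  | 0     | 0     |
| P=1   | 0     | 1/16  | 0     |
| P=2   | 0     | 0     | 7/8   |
Distribution 1 (U, V):
Marginal P(U) (row sums):
  P(U=0) = 1/8 + 0 = 1/8
  P(U=1) = 0 + 13/16 = 13/16
  P(U=2) = 1/16 + 0 = 1/16
Marginal P(V) (column sums):
  P(V=0) = 1/8 + 0 + 1/16 = 3/16
  P(V=1) = 0 + 13/16 + 0 = 13/16

H(U) = -[(1/8)·log₂(1/8) + (13/16)·log₂(13/16) + (1/16)·log₂(1/16)]
  = 0.3750 + 0.2434 + 0.2500
  = 0.8684 bits
H(V) = -[(3/16)·log₂(3/16) + (13/16)·log₂(13/16)]
  = 0.4528 + 0.2434
  = 0.6962 bits
H(U,V) = -[(1/8)·log₂(1/8) + (13/16)·log₂(13/16) + (1/16)·log₂(1/16)]
  = 0.3750 + 0.2434 + 0.2500
  = 0.8684 bits

I(U;V) = H(U) + H(V) - H(U,V)
  = 0.8684 + 0.6962 - 0.8684
  = 0.6962 bits

Distribution 2 (P, Q):
Marginal P(P) (row sums):
  P(P=0) = 1/16 + 0 + 0 = 1/16
  P(P=1) = 0 + 1/16 + 0 = 1/16
  P(P=2) = 0 + 0 + 7/8 = 7/8
Marginal P(Q) (column sums):
  P(Q=0) = 1/16 + 0 + 0 = 1/16
  P(Q=1) = 0 + 1/16 + 0 = 1/16
  P(Q=2) = 0 + 0 + 7/8 = 7/8

H(P) = -[(1/16)·log₂(1/16) + (1/16)·log₂(1/16) + (7/8)·log₂(7/8)]
  = 0.2500 + 0.2500 + 0.1686
  = 0.6686 bits
H(Q) = -[(1/16)·log₂(1/16) + (1/16)·log₂(1/16) + (7/8)·log₂(7/8)]
  = 0.2500 + 0.2500 + 0.1686
  = 0.6686 bits
H(P,Q) = -[(1/16)·log₂(1/16) + (1/16)·log₂(1/16) + (7/8)·log₂(7/8)]
  = 0.2500 + 0.2500 + 0.1686
  = 0.6686 bits

I(P;Q) = H(P) + H(Q) - H(P,Q)
  = 0.6686 + 0.6686 - 0.6686
  = 0.6686 bits

I(U;V) = 0.6962 bits > I(P;Q) = 0.6686 bits, so (U, V) has the higher mutual information (stronger dependence).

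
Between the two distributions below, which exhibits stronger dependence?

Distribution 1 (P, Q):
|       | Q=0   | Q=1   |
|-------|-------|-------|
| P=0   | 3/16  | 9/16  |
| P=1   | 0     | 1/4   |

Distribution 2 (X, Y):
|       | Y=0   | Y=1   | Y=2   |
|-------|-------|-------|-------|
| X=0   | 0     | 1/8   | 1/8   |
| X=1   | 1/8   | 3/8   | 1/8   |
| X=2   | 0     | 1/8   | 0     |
Distribution 1 (P, Q):
Marginal P(P) (row sums):
  P(P=0) = 3/16 + 9/16 = 3/4
  P(P=1) = 0 + 1/4 = 1/4
Marginal P(Q) (column sums):
  P(Q=0) = 3/16 + 0 = 3/16
  P(Q=1) = 9/16 + 1/4 = 13/16

H(P) = -[(3/4)·log₂(3/4) + (1/4)·log₂(1/4)]
  = 0.3113 + 0.5000
  = 0.8113 bits
H(Q) = -[(3/16)·log₂(3/16) + (13/16)·log₂(13/16)]
  = 0.4528 + 0.2434
  = 0.6962 bits
H(P,Q) = -[(3/16)·log₂(3/16) + (9/16)·log₂(9/16) + (1/4)·log₂(1/4)]
  = 0.4528 + 0.4669 + 0.5000
  = 1.4197 bits

I(P;Q) = H(P) + H(Q) - H(P,Q)
  = 0.8113 + 0.6962 - 1.4197
  = 0.0878 bits

Distribution 2 (X, Y):
Marginal P(X) (row sums):
  P(X=0) = 0 + 1/8 + 1/8 = 1/4
  P(X=1) = 1/8 + 3/8 + 1/8 = 5/8
  P(X=2) = 0 + 1/8 + 0 = 1/8
Marginal P(Y) (column sums):
  P(Y=0) = 0 + 1/8 + 0 = 1/8
  P(Y=1) = 1/8 + 3/8 + 1/8 = 5/8
  P(Y=2) = 1/8 + 1/8 + 0 = 1/4

H(X) = -[(1/4)·log₂(1/4) + (5/8)·log₂(5/8) + (1/8)·log₂(1/8)]
  = 0.5000 + 0.4238 + 0.3750
  = 1.2988 bits
H(Y) = -[(1/8)·log₂(1/8) + (5/8)·log₂(5/8) + (1/4)·log₂(1/4)]
  = 0.3750 + 0.4238 + 0.5000
  = 1.2988 bits
H(X,Y) = -[(1/8)·log₂(1/8) + (1/8)·log₂(1/8) + (1/8)·log₂(1/8) + (3/8)·log₂(3/8) + (1/8)·log₂(1/8) + (1/8)·log₂(1/8)]
  = 0.3750 + 0.3750 + 0.3750 + 0.5306 + 0.3750 + 0.3750
  = 2.4056 bits

I(X;Y) = H(X) + H(Y) - H(X,Y)
  = 1.2988 + 1.2988 - 2.4056
  = 0.1920 bits

I(X;Y) = 0.1920 bits > I(P;Q) = 0.0878 bits, so (X, Y) has the higher mutual information (stronger dependence).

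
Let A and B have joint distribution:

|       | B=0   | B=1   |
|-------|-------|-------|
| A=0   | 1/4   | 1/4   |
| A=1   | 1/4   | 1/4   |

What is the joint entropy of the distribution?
H(A,B) = -Σ P(A,B) log₂ P(A,B), summed over the non-zero cells:
H(A,B) = -[(1/4)·log₂(1/4) + (1/4)·log₂(1/4) + (1/4)·log₂(1/4) + (1/4)·log₂(1/4)]
  = 0.5000 + 0.5000 + 0.5000 + 0.5000
  = 2.0000 bits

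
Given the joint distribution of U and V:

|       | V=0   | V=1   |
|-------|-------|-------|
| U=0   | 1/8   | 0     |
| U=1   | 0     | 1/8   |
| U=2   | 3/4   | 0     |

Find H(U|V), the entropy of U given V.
Marginal P(V) (column sums):
  P(V=0) = 1/8 + 0 + 3/4 = 7/8
  P(V=1) = 0 + 1/8 + 0 = 1/8

H(U|V) = -Σ P(U,V)·log₂ P(U|V), where P(U|V) = P(U,V) / P(V)
  (cells with P(U,V) = 0 contribute 0)
  (U=0,V=0): P(U|V) = (1/8)/(7/8) = 1/7;  -(1/8)·log₂(1/7) = 0.3509
  (U=1,V=1): P(U|V) = (1/8)/(1/8) = 1;  -(1/8)·log₂(1) = 0.0000
  (U=2,V=0): P(U|V) = (3/4)/(7/8) = 6/7;  -(3/4)·log₂(6/7) = 0.1668
H(U|V) = 0.3509 + 0.0000 + 0.1668
  = 0.5177 bits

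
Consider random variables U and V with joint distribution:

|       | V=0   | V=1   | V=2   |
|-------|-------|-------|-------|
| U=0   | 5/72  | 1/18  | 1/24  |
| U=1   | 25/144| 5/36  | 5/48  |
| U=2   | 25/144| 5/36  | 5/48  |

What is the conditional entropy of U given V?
Marginal P(V) (column sums):
  P(V=0) = 5/72 + 25/144 + 25/144 = 5/12
  P(V=1) = 1/18 + 5/36 + 5/36 = 1/3
  P(V=2) = 1/24 + 5/48 + 5/48 = 1/4

H(U|V) = -Σ P(U,V)·log₂ P(U|V), where P(U|V) = P(U,V) / P(V)
  (U=0,V=0): P(U|V) = (5/72)/(5/12) = 1/6;  -(5/72)·log₂(1/6) = 0.1795
  (U=0,V=1): P(U|V) = (1/18)/(1/3) = 1/6;  -(1/18)·log₂(1/6) = 0.1436
  (U=0,V=2): P(U|V) = (1/24)/(1/4) = 1/6;  -(1/24)·log₂(1/6) = 0.1077
  (U=1,V=0): P(U|V) = (25/144)/(5/12) = 5/12;  -(25/144)·log₂(5/12) = 0.2193
  (U=1,V=1): P(U|V) = (5/36)/(1/3) = 5/12;  -(5/36)·log₂(5/12) = 0.1754
  (U=1,V=2): P(U|V) = (5/48)/(1/4) = 5/12;  -(5/48)·log₂(5/12) = 0.1316
  (U=2,V=0): P(U|V) = (25/144)/(5/12) = 5/12;  -(25/144)·log₂(5/12) = 0.2193
  (U=2,V=1): P(U|V) = (5/36)/(1/3) = 5/12;  -(5/36)·log₂(5/12) = 0.1754
  (U=2,V=2): P(U|V) = (5/48)/(1/4) = 5/12;  -(5/48)·log₂(5/12) = 0.1316
H(U|V) = 0.1795 + 0.1436 + 0.1077 + 0.2193 + 0.1754 + 0.1316 + 0.2193 + 0.1754 + 0.1316
  = 1.4834 bits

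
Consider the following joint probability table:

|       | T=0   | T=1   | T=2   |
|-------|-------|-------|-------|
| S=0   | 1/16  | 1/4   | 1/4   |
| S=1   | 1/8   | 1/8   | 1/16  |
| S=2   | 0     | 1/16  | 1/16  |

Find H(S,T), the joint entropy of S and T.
H(S,T) = -Σ P(S,T) log₂ P(S,T), summed over the non-zero cells:
H(S,T) = -[(1/16)·log₂(1/16) + (1/4)·log₂(1/4) + (1/4)·log₂(1/4) + (1/8)·log₂(1/8) + (1/8)·log₂(1/8) + (1/16)·log₂(1/16) + (1/16)·log₂(1/16) + (1/16)·log₂(1/16)]
  = 0.2500 + 0.5000 + 0.5000 + 0.3750 + 0.3750 + 0.2500 + 0.2500 + 0.2500
  = 2.7500 bits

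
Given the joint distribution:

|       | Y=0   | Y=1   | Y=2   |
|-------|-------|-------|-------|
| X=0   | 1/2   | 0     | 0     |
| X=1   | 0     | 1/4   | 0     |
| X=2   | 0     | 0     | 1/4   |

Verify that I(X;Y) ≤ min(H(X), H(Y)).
Marginal P(X) (row sums):
  P(X=0) = 1/2 + 0 + 0 = 1/2
  P(X=1) = 0 + 1/4 + 0 = 1/4
  P(X=2) = 0 + 0 + 1/4 = 1/4
Marginal P(Y) (column sums):
  P(Y=0) = 1/2 + 0 + 0 = 1/2
  P(Y=1) = 0 + 1/4 + 0 = 1/4
  P(Y=2) = 0 + 0 + 1/4 = 1/4

H(X) = -[(1/2)·log₂(1/2) + (1/4)·log₂(1/4) + (1/4)·log₂(1/4)]
  = 0.5000 + 0.5000 + 0.5000
  = 1.5000 bits
H(Y) = -[(1/2)·log₂(1/2) + (1/4)·log₂(1/4) + (1/4)·log₂(1/4)]
  = 0.5000 + 0.5000 + 0.5000
  = 1.5000 bits
H(X,Y) = -[(1/2)·log₂(1/2) + (1/4)·log₂(1/4) + (1/4)·log₂(1/4)]
  = 0.5000 + 0.5000 + 0.5000
  = 1.5000 bits

I(X;Y) = H(X) + H(Y) - H(X,Y)
  = 1.5000 + 1.5000 - 1.5000
  = 1.5000 bits

min(H(X), H(Y)) = min(1.5000, 1.5000) = 1.5000 bits
Since 1.5000 ≤ 1.5000, the bound is satisfied ✓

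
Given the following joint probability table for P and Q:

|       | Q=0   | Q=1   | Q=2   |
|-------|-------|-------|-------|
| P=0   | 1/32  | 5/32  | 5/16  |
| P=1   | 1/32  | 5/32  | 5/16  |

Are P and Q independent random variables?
Marginal P(P) (row sums):
  P(P=0) = 1/32 + 5/32 + 5/16 = 1/2
  P(P=1) = 1/32 + 5/32 + 5/16 = 1/2
Marginal P(Q) (column sums):
  P(Q=0) = 1/32 + 1/32 = 1/16
  P(Q=1) = 5/32 + 5/32 = 5/16
  P(Q=2) = 5/16 + 5/16 = 5/8

P and Q are independent iff P(P=i,Q=j) = P(P=i)·P(Q=j) for every cell.
  P(P=0)·P(Q=0) = 1/2 × 1/16 = 1/32 = P(P=0,Q=0) ✓
  P(P=0)·P(Q=1) = 1/2 × 5/16 = 5/32 = P(P=0,Q=1) ✓
  P(P=0)·P(Q=2) = 1/2 × 5/8 = 5/16 = P(P=0,Q=2) ✓
  P(P=1)·P(Q=0) = 1/2 × 1/16 = 1/32 = P(P=1,Q=0) ✓
  P(P=1)·P(Q=1) = 1/2 × 5/16 = 5/32 = P(P=1,Q=1) ✓
  P(P=1)·P(Q=2) = 1/2 × 5/8 = 5/16 = P(P=1,Q=2) ✓

Yes, P and Q are independent: every cell factors, so I(P;Q) = 0 bits.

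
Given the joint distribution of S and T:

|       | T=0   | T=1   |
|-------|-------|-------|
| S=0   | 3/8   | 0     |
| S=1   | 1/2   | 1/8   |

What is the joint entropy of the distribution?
H(S,T) = -Σ P(S,T) log₂ P(S,T), summed over the non-zero cells:
H(S,T) = -[(3/8)·log₂(3/8) + (1/2)·log₂(1/2) + (1/8)·log₂(1/8)]
  = 0.5306 + 0.5000 + 0.3750
  = 1.4056 bits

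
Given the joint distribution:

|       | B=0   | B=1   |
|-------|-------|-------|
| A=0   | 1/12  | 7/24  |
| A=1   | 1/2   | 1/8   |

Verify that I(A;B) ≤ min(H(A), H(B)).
Marginal P(A) (row sums):
  P(A=0) = 1/12 + 7/24 = 3/8
  P(A=1) = 1/2 + 1/8 = 5/8
Marginal P(B) (column sums):
  P(B=0) = 1/12 + 1/2 = 7/12
  P(B=1) = 7/24 + 1/8 = 5/12

H(A) = -[(3/8)·log₂(3/8) + (5/8)·log₂(5/8)]
  = 0.5306 + 0.4238
  = 0.9544 bits
H(B) = -[(7/12)·log₂(7/12) + (5/12)·log₂(5/12)]
  = 0.4536 + 0.5263
  = 0.9799 bits
H(A,B) = -[(1/12)·log₂(1/12) + (7/24)·log₂(7/24) + (1/2)·log₂(1/2) + (1/8)·log₂(1/8)]
  = 0.2987 + 0.5185 + 0.5000 + 0.3750
  = 1.6922 bits

I(A;B) = H(A) + H(B) - H(A,B)
  = 0.9544 + 0.9799 - 1.6922
  = 0.2421 bits

min(H(A), H(B)) = min(0.9544, 0.9799) = 0.9544 bits
Since 0.2421 ≤ 0.9544, the bound is satisfied ✓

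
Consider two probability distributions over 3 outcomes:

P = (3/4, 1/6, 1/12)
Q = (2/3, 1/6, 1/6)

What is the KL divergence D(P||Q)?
D(P||Q) = Σ P(i) log₂(P(i)/Q(i))
  i=0: (3/4) × log₂((3/4)/(2/3)) = (3/4) × log₂(9/8) = 0.1274
  i=1: (1/6) × log₂((1/6)/(1/6)) = (1/6) × log₂(1) = 0.0000
  i=2: (1/12) × log₂((1/12)/(1/6)) = (1/12) × log₂(1/2) = -0.0833
D(P||Q) = 0.1274 + 0.0000 - 0.0833
  = 0.0441 bits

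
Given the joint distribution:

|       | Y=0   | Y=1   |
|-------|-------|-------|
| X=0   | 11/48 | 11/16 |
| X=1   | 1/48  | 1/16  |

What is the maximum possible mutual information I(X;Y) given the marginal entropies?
The upper bound on mutual information is I(X;Y) ≤ min(H(X), H(Y)).

Marginal P(X) (row sums):
  P(X=0) = 11/48 + 11/16 = 11/12
  P(X=1) = 1/48 + 1/16 = 1/12
Marginal P(Y) (column sums):
  P(Y=0) = 11/48 + 1/48 = 1/4
  P(Y=1) = 11/16 + 1/16 = 3/4

H(X) = -[(11/12)·log₂(11/12) + (1/12)·log₂(1/12)]
  = 0.1151 + 0.2987
  = 0.4138 bits
H(Y) = -[(1/4)·log₂(1/4) + (3/4)·log₂(3/4)]
  = 0.5000 + 0.3113
  = 0.8113 bits

Maximum possible I(X;Y) = min(0.4138, 0.8113) = 0.4138 bits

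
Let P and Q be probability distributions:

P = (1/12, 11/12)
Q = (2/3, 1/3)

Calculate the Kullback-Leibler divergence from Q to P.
D(P||Q) = Σ P(i) log₂(P(i)/Q(i))
  i=0: (1/12) × log₂((1/12)/(2/3)) = (1/12) × log₂(1/8) = -0.2500
  i=1: (11/12) × log₂((11/12)/(1/3)) = (11/12) × log₂(11/4) = 1.3378
D(P||Q) = -0.2500 + 1.3378
  = 1.0878 bits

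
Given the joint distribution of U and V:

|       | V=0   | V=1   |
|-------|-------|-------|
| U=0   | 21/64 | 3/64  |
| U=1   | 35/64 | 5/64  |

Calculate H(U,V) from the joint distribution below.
H(U,V) = -Σ P(U,V) log₂ P(U,V), summed over the non-zero cells:
H(U,V) = -[(21/64)·log₂(21/64) + (3/64)·log₂(3/64) + (35/64)·log₂(35/64) + (5/64)·log₂(5/64)]
  = 0.5275 + 0.2070 + 0.4762 + 0.2873
  = 1.4980 bits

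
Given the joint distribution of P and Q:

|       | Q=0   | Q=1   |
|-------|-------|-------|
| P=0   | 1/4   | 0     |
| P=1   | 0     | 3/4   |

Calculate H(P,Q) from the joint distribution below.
H(P,Q) = -Σ P(P,Q) log₂ P(P,Q), summed over the non-zero cells:
H(P,Q) = -[(1/4)·log₂(1/4) + (3/4)·log₂(3/4)]
  = 0.5000 + 0.3113
  = 0.8113 bits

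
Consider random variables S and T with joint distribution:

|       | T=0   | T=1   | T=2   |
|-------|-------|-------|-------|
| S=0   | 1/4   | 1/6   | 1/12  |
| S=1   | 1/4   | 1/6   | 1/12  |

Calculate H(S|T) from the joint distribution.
Marginal P(T) (column sums):
  P(T=0) = 1/4 + 1/4 = 1/2
  P(T=1) = 1/6 + 1/6 = 1/3
  P(T=2) = 1/12 + 1/12 = 1/6

H(S|T) = -Σ P(S,T)·log₂ P(S|T), where P(S|T) = P(S,T) / P(T)
  (S=0,T=0): P(S|T) = (1/4)/(1/2) = 1/2;  -(1/4)·log₂(1/2) = 0.2500
  (S=0,T=1): P(S|T) = (1/6)/(1/3) = 1/2;  -(1/6)·log₂(1/2) = 0.1667
  (S=0,T=2): P(S|T) = (1/12)/(1/6) = 1/2;  -(1/12)·log₂(1/2) = 0.0833
  (S=1,T=0): P(S|T) = (1/4)/(1/2) = 1/2;  -(1/4)·log₂(1/2) = 0.2500
  (S=1,T=1): P(S|T) = (1/6)/(1/3) = 1/2;  -(1/6)·log₂(1/2) = 0.1667
  (S=1,T=2): P(S|T) = (1/12)/(1/6) = 1/2;  -(1/12)·log₂(1/2) = 0.0833
H(S|T) = 0.2500 + 0.1667 + 0.0833 + 0.2500 + 0.1667 + 0.0833
  = 1.0000 bits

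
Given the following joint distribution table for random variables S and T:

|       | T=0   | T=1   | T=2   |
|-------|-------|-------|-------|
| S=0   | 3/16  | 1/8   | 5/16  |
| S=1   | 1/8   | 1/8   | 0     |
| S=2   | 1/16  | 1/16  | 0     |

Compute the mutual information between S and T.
Marginal P(S) (row sums):
  P(S=0) = 3/16 + 1/8 + 5/16 = 5/8
  P(S=1) = 1/8 + 1/8 + 0 = 1/4
  P(S=2) = 1/16 + 1/16 + 0 = 1/8
Marginal P(T) (column sums):
  P(T=0) = 3/16 + 1/8 + 1/16 = 3/8
  P(T=1) = 1/8 + 1/8 + 1/16 = 5/16
  P(T=2) = 5/16 + 0 + 0 = 5/16

H(S) = -[(5/8)·log₂(5/8) + (1/4)·log₂(1/4) + (1/8)·log₂(1/8)]
  = 0.4238 + 0.5000 + 0.3750
  = 1.2988 bits
H(T) = -[(3/8)·log₂(3/8) + (5/16)·log₂(5/16) + (5/16)·log₂(5/16)]
  = 0.5306 + 0.5244 + 0.5244
  = 1.5794 bits
H(S,T) = -[(3/16)·log₂(3/16) + (1/8)·log₂(1/8) + (5/16)·log₂(5/16) + (1/8)·log₂(1/8) + (1/8)·log₂(1/8) + (1/16)·log₂(1/16) + (1/16)·log₂(1/16)]
  = 0.4528 + 0.3750 + 0.5244 + 0.3750 + 0.3750 + 0.2500 + 0.2500
  = 2.6022 bits

I(S;T) = H(S) + H(T) - H(S,T)
  = 1.2988 + 1.5794 - 2.6022
  = 0.2760 bits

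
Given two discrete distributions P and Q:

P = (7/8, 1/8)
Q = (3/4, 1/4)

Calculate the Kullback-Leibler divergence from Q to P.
D(P||Q) = Σ P(i) log₂(P(i)/Q(i))
  i=0: (7/8) × log₂((7/8)/(3/4)) = (7/8) × log₂(7/6) = 0.1946
  i=1: (1/8) × log₂((1/8)/(1/4)) = (1/8) × log₂(1/2) = -0.1250
D(P||Q) = 0.1946 - 0.1250
  = 0.0696 bits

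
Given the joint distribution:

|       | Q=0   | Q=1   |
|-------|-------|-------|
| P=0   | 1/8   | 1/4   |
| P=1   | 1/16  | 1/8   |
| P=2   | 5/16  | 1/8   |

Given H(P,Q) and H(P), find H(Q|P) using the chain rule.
From the chain rule: H(P,Q) = H(P) + H(Q|P)
Therefore: H(Q|P) = H(P,Q) - H(P)

H(P,Q) = -[(1/8)·log₂(1/8) + (1/4)·log₂(1/4) + (1/16)·log₂(1/16) + (1/8)·log₂(1/8) + (5/16)·log₂(5/16) + (1/8)·log₂(1/8)]
  = 0.3750 + 0.5000 + 0.2500 + 0.3750 + 0.5244 + 0.3750
  = 2.3994 bits
Marginal P(P) (row sums):
  P(P=0) = 1/8 + 1/4 = 3/8
  P(P=1) = 1/16 + 1/8 = 3/16
  P(P=2) = 5/16 + 1/8 = 7/16
H(P) = -[(3/8)·log₂(3/8) + (3/16)·log₂(3/16) + (7/16)·log₂(7/16)]
  = 0.5306 + 0.4528 + 0.5218
  = 1.5052 bits

H(Q|P) = 2.3994 - 1.5052 = 0.8942 bits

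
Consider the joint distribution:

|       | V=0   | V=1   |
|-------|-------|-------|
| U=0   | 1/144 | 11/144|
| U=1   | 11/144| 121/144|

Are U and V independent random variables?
Marginal P(U) (row sums):
  P(U=0) = 1/144 + 11/144 = 1/12
  P(U=1) = 11/144 + 121/144 = 11/12
Marginal P(V) (column sums):
  P(V=0) = 1/144 + 11/144 = 1/12
  P(V=1) = 11/144 + 121/144 = 11/12

U and V are independent iff P(U=i,V=j) = P(U=i)·P(V=j) for every cell.
  P(U=0)·P(V=0) = 1/12 × 1/12 = 1/144 = P(U=0,V=0) ✓
  P(U=0)·P(V=1) = 1/12 × 11/12 = 11/144 = P(U=0,V=1) ✓
  P(U=1)·P(V=0) = 11/12 × 1/12 = 11/144 = P(U=1,V=0) ✓
  P(U=1)·P(V=1) = 11/12 × 11/12 = 121/144 = P(U=1,V=1) ✓

Yes, U and V are independent: every cell factors, so I(U;V) = 0 bits.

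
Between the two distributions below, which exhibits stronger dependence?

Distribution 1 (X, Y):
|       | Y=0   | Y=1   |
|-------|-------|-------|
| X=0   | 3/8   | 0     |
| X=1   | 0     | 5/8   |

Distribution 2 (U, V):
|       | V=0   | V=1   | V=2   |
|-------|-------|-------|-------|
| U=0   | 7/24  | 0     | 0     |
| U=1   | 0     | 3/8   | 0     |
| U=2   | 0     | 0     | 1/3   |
Distribution 1 (X, Y):
Marginal P(X) (row sums):
  P(X=0) = 3/8 + 0 = 3/8
  P(X=1) = 0 + 5/8 = 5/8
Marginal P(Y) (column sums):
  P(Y=0) = 3/8 + 0 = 3/8
  P(Y=1) = 0 + 5/8 = 5/8

H(X) = -[(3/8)·log₂(3/8) + (5/8)·log₂(5/8)]
  = 0.5306 + 0.4238
  = 0.9544 bits
H(Y) = -[(3/8)·log₂(3/8) + (5/8)·log₂(5/8)]
  = 0.5306 + 0.4238
  = 0.9544 bits
H(X,Y) = -[(3/8)·log₂(3/8) + (5/8)·log₂(5/8)]
  = 0.5306 + 0.4238
  = 0.9544 bits

I(X;Y) = H(X) + H(Y) - H(X,Y)
  = 0.9544 + 0.9544 - 0.9544
  = 0.9544 bits

Distribution 2 (U, V):
Marginal P(U) (row sums):
  P(U=0) = 7/24 + 0 + 0 = 7/24
  P(U=1) = 0 + 3/8 + 0 = 3/8
  P(U=2) = 0 + 0 + 1/3 = 1/3
Marginal P(V) (column sums):
  P(V=0) = 7/24 + 0 + 0 = 7/24
  P(V=1) = 0 + 3/8 + 0 = 3/8
  P(V=2) = 0 + 0 + 1/3 = 1/3

H(U) = -[(7/24)·log₂(7/24) + (3/8)·log₂(3/8) + (1/3)·log₂(1/3)]
  = 0.5185 + 0.5306 + 0.5283
  = 1.5774 bits
H(V) = -[(7/24)·log₂(7/24) + (3/8)·log₂(3/8) + (1/3)·log₂(1/3)]
  = 0.5185 + 0.5306 + 0.5283
  = 1.5774 bits
H(U,V) = -[(7/24)·log₂(7/24) + (3/8)·log₂(3/8) + (1/3)·log₂(1/3)]
  = 0.5185 + 0.5306 + 0.5283
  = 1.5774 bits

I(U;V) = H(U) + H(V) - H(U,V)
  = 1.5774 + 1.5774 - 1.5774
  = 1.5774 bits

I(U;V) = 1.5774 bits > I(X;Y) = 0.9544 bits, so (U, V) has the higher mutual information (stronger dependence).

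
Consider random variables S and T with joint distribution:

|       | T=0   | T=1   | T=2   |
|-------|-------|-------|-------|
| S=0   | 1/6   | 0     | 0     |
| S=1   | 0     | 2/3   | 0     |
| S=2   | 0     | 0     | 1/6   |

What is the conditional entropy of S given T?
Marginal P(T) (column sums):
  P(T=0) = 1/6 + 0 + 0 = 1/6
  P(T=1) = 0 + 2/3 + 0 = 2/3
  P(T=2) = 0 + 0 + 1/6 = 1/6

H(S|T) = -Σ P(S,T)·log₂ P(S|T), where P(S|T) = P(S,T) / P(T)
  (cells with P(S,T) = 0 contribute 0)
  (S=0,T=0): P(S|T) = (1/6)/(1/6) = 1;  -(1/6)·log₂(1) = 0.0000
  (S=1,T=1): P(S|T) = (2/3)/(2/3) = 1;  -(2/3)·log₂(1) = 0.0000
  (S=2,T=2): P(S|T) = (1/6)/(1/6) = 1;  -(1/6)·log₂(1) = 0.0000
H(S|T) = 0.0000 + 0.0000 + 0.0000
  = 0.0000 bits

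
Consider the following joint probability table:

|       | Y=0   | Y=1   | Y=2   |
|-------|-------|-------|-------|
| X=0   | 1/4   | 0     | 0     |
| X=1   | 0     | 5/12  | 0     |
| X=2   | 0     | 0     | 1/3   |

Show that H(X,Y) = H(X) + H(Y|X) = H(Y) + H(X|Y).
Marginal P(X) (row sums):
  P(X=0) = 1/4 + 0 + 0 = 1/4
  P(X=1) = 0 + 5/12 + 0 = 5/12
  P(X=2) = 0 + 0 + 1/3 = 1/3
Marginal P(Y) (column sums):
  P(Y=0) = 1/4 + 0 + 0 = 1/4
  P(Y=1) = 0 + 5/12 + 0 = 5/12
  P(Y=2) = 0 + 0 + 1/3 = 1/3

Decomposition 1: H(X) + H(Y|X)
H(X) = -[(1/4)·log₂(1/4) + (5/12)·log₂(5/12) + (1/3)·log₂(1/3)]
  = 0.5000 + 0.5263 + 0.5283
  = 1.5546 bits
H(Y|X) = -Σ P(X,Y)·log₂ P(Y|X), where P(Y|X) = P(X,Y) / P(X)
  (cells with P(X,Y) = 0 contribute 0)
  (X=0,Y=0): P(Y|X) = (1/4)/(1/4) = 1;  -(1/4)·log₂(1) = 0.0000
  (X=1,Y=1): P(Y|X) = (5/12)/(5/12) = 1;  -(5/12)·log₂(1) = 0.0000
  (X=2,Y=2): P(Y|X) = (1/3)/(1/3) = 1;  -(1/3)·log₂(1) = 0.0000
H(Y|X) = 0.0000 + 0.0000 + 0.0000
  = 0.0000 bits
H(X) + H(Y|X) = 1.5546 + 0.0000 = 1.5546 bits

Decomposition 2: H(Y) + H(X|Y)
H(Y) = -[(1/4)·log₂(1/4) + (5/12)·log₂(5/12) + (1/3)·log₂(1/3)]
  = 0.5000 + 0.5263 + 0.5283
  = 1.5546 bits
H(X|Y) = -Σ P(X,Y)·log₂ P(X|Y), where P(X|Y) = P(X,Y) / P(Y)
  (cells with P(X,Y) = 0 contribute 0)
  (X=0,Y=0): P(X|Y) = (1/4)/(1/4) = 1;  -(1/4)·log₂(1) = 0.0000
  (X=1,Y=1): P(X|Y) = (5/12)/(5/12) = 1;  -(5/12)·log₂(1) = 0.0000
  (X=2,Y=2): P(X|Y) = (1/3)/(1/3) = 1;  -(1/3)·log₂(1) = 0.0000
H(X|Y) = 0.0000 + 0.0000 + 0.0000
  = 0.0000 bits
H(Y) + H(X|Y) = 1.5546 + 0.0000 = 1.5546 bits

Direct computation of the joint entropy:
H(X,Y) = -[(1/4)·log₂(1/4) + (5/12)·log₂(5/12) + (1/3)·log₂(1/3)]
  = 0.5000 + 0.5263 + 0.5283
  = 1.5546 bits

All three agree: H(X,Y) = 1.5546 bits ✓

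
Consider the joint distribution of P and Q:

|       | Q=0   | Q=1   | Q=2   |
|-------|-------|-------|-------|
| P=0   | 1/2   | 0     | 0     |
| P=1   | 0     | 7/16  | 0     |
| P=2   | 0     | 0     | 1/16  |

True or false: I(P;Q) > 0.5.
Marginal P(P) (row sums):
  P(P=0) = 1/2 + 0 + 0 = 1/2
  P(P=1) = 0 + 7/16 + 0 = 7/16
  P(P=2) = 0 + 0 + 1/16 = 1/16
Marginal P(Q) (column sums):
  P(Q=0) = 1/2 + 0 + 0 = 1/2
  P(Q=1) = 0 + 7/16 + 0 = 7/16
  P(Q=2) = 0 + 0 + 1/16 = 1/16

H(P) = -[(1/2)·log₂(1/2) + (7/16)·log₂(7/16) + (1/16)·log₂(1/16)]
  = 0.5000 + 0.5218 + 0.2500
  = 1.2718 bits
H(Q) = -[(1/2)·log₂(1/2) + (7/16)·log₂(7/16) + (1/16)·log₂(1/16)]
  = 0.5000 + 0.5218 + 0.2500
  = 1.2718 bits
H(P,Q) = -[(1/2)·log₂(1/2) + (7/16)·log₂(7/16) + (1/16)·log₂(1/16)]
  = 0.5000 + 0.5218 + 0.2500
  = 1.2718 bits

I(P;Q) = H(P) + H(Q) - H(P,Q)
  = 1.2718 + 1.2718 - 1.2718
  = 1.2718 bits

True. I(P;Q) = 1.2718 bits, which is > 0.5 bits.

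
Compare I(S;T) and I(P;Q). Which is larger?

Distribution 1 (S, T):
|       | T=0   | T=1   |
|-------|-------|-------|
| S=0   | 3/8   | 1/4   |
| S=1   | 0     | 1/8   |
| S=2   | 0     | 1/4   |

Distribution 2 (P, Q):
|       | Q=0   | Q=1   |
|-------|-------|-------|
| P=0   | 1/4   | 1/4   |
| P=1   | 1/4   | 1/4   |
Distribution 1 (S, T):
Marginal P(S) (row sums):
  P(S=0) = 3/8 + 1/4 = 5/8
  P(S=1) = 0 + 1/8 = 1/8
  P(S=2) = 0 + 1/4 = 1/4
Marginal P(T) (column sums):
  P(T=0) = 3/8 + 0 + 0 = 3/8
  P(T=1) = 1/4 + 1/8 + 1/4 = 5/8

H(S) = -[(5/8)·log₂(5/8) + (1/8)·log₂(1/8) + (1/4)·log₂(1/4)]
  = 0.4238 + 0.3750 + 0.5000
  = 1.2988 bits
H(T) = -[(3/8)·log₂(3/8) + (5/8)·log₂(5/8)]
  = 0.5306 + 0.4238
  = 0.9544 bits
H(S,T) = -[(3/8)·log₂(3/8) + (1/4)·log₂(1/4) + (1/8)·log₂(1/8) + (1/4)·log₂(1/4)]
  = 0.5306 + 0.5000 + 0.3750 + 0.5000
  = 1.9056 bits

I(S;T) = H(S) + H(T) - H(S,T)
  = 1.2988 + 0.9544 - 1.9056
  = 0.3476 bits

Distribution 2 (P, Q):
Marginal P(P) (row sums):
  P(P=0) = 1/4 + 1/4 = 1/2
  P(P=1) = 1/4 + 1/4 = 1/2
Marginal P(Q) (column sums):
  P(Q=0) = 1/4 + 1/4 = 1/2
  P(Q=1) = 1/4 + 1/4 = 1/2

H(P) = -[(1/2)·log₂(1/2) + (1/2)·log₂(1/2)]
  = 0.5000 + 0.5000
  = 1.0000 bits
H(Q) = -[(1/2)·log₂(1/2) + (1/2)·log₂(1/2)]
  = 0.5000 + 0.5000
  = 1.0000 bits
H(P,Q) = -[(1/4)·log₂(1/4) + (1/4)·log₂(1/4) + (1/4)·log₂(1/4) + (1/4)·log₂(1/4)]
  = 0.5000 + 0.5000 + 0.5000 + 0.5000
  = 2.0000 bits

I(P;Q) = H(P) + H(Q) - H(P,Q)
  = 1.0000 + 1.0000 - 2.0000
  = 0.0000 bits

I(S;T) = 0.3476 bits > I(P;Q) = 0.0000 bits, so (S, T) has the higher mutual information (stronger dependence).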